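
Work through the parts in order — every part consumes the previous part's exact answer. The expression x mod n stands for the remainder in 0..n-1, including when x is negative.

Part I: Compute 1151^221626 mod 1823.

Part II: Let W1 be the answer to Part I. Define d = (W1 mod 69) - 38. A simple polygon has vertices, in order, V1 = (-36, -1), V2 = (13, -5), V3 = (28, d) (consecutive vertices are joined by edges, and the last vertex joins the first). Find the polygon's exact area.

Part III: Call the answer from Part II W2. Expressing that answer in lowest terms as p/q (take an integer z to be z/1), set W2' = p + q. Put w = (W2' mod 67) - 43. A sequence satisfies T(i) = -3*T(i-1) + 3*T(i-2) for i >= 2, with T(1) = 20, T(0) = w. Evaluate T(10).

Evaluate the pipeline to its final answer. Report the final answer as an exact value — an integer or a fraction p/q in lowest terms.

-3101652

Part I: squarings mod 1823: 1151^1=1151, 1151^2=1303, 1151^4=596, 1151^8=1554, 1151^16=1264, 1151^32=748, 1151^64=1666, 1151^128=950, 1151^256=115, 1151^512=464, 1151^1024=182, 1151^2048=310, 1151^4096=1304, 1151^8192=1380, 1151^16384=1188, 1151^32768=342, 1151^65536=292, 1151^131072=1406; 1151^221626 = 1151^2 * 1151^8 * 1151^16 * 1151^32 * 1151^128 * 1151^256 * 1151^8192 * 1151^16384 * 1151^65536 * 1151^131072 = 668 (mod 1823); answer 668
Part II: W1 = 668; d = 9; cross terms: (-36*-5 - 13*-1)=193, (13*9 - 28*-5)=257, (28*-1 - -36*9)=296; twice the area = |746| = 746; area = 373; answer 373
Part III: W2 = 373; threaded value p + q = 374; w = -4; T(2) = -3*(20) + 3*(-4) = -72; iterating: T(2)=-72, T(3)=276, T(4)=-1044, T(5)=3960, T(6)=-15012, T(7)=56916, T(8)=-215784, T(9)=818100, T(10)=-3101652; answer -3101652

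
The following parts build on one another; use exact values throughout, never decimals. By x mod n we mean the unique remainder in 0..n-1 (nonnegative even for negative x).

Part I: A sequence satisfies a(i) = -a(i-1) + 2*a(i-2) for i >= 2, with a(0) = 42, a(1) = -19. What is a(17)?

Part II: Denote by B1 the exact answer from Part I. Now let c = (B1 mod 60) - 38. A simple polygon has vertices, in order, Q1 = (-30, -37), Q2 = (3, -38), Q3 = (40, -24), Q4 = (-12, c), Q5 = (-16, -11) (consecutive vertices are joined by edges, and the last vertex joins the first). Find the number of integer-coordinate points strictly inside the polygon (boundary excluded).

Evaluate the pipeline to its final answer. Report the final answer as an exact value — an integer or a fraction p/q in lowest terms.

Part I: a(2) = -1*(-19) + 2*(42) = 103; iterating: a(2)=103, a(3)=-141, a(4)=347, a(5)=-629, a(6)=1323, a(7)=-2581, a(8)=5227, a(9)=-10389, a(10)=20843, a(11)=-41621, a(12)=83307, a(13)=-166549, a(14)=333163, a(15)=-666261, a(16)=1332587, a(17)=-2665109; answer -2665109
Part II: B1 = -2665109; c = -7; cross terms: (-30*-38 - 3*-37)=1251, (3*-24 - 40*-38)=1448, (40*-7 - -12*-24)=-568, (-12*-11 - -16*-7)=20, (-16*-37 - -30*-11)=262; twice the area = |2413| = 2413; area = 2413/2; boundary points = 1 + 1 + 1 + 4 + 2 = 9; strictly interior points = area - boundary/2 + 1 = 1203; answer 1203

1203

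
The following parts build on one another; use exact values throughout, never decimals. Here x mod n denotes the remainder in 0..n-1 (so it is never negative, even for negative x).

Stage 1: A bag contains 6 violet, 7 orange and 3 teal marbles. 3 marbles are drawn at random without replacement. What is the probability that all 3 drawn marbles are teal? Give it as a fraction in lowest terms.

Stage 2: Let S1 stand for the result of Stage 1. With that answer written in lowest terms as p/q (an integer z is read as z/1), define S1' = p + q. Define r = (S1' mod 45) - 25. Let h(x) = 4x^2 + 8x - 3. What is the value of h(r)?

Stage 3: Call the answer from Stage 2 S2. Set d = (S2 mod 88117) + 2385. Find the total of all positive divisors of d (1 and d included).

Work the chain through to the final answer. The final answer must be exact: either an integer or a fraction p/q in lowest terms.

Stage 1: total draws C(16,3) = 560; favorable C(3,3) = 1; P = 1/560; answer 1/560
Stage 2: S1 = 1/560; threaded value p + q = 561; r = -4; 4*(-4)^2 + 8*(-4)^1 - 3 = (64) + (-32) + (-3) = 29; answer 29
Stage 3: S2 = 29; d = 2414; 2414 = 2 * 17 * 71; sigma = (1 + 2) * (1 + 17) * (1 + 71) = 3 * 18 * 72 = 3888; answer 3888

3888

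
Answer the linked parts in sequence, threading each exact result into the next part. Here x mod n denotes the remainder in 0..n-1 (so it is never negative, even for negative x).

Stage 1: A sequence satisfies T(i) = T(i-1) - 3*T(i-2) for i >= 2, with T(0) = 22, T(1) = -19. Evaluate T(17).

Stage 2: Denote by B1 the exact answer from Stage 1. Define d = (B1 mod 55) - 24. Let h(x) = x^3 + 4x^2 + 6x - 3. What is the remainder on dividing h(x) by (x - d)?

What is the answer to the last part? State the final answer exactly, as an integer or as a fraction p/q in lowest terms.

12713

Stage 1: T(2) = 1*(-19) - 3*(22) = -85; iterating: T(2)=-85, T(3)=-28, T(4)=227, T(5)=311, T(6)=-370, T(7)=-1303, T(8)=-193, T(9)=3716, T(10)=4295, T(11)=-6853, T(12)=-19738, T(13)=821, T(14)=60035, T(15)=57572, T(16)=-122533, T(17)=-295249; answer -295249
Stage 2: B1 = -295249; d = 22; remainder = value at the root: 1*(22)^3 + 4*(22)^2 + 6*(22)^1 - 3 = (10648) + (1936) + (132) + (-3) = 12713; answer 12713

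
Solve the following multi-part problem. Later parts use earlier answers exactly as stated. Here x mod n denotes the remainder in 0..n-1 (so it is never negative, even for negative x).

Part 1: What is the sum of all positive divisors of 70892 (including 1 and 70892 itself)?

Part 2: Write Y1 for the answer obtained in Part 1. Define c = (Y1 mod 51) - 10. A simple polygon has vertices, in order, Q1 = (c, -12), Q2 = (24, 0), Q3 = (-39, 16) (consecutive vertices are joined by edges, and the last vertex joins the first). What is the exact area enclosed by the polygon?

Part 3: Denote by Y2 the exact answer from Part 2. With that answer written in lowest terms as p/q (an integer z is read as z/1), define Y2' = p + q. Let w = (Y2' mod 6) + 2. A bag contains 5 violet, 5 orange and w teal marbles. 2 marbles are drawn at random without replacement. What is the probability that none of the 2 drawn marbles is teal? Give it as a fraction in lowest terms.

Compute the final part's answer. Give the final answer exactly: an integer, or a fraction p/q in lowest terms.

Part 1: 70892 = 2^2 * 37 * 479; sigma = (1 + 2 + 4) * (1 + 37) * (1 + 479) = 7 * 38 * 480 = 127680; answer 127680
Part 2: Y1 = 127680; c = 17; cross terms: (17*0 - 24*-12)=288, (24*16 - -39*0)=384, (-39*-12 - 17*16)=196; twice the area = |868| = 868; area = 434; answer 434
Part 3: Y2 = 434; threaded value p + q = 435; w = 5; total draws C(15,2) = 105; favorable C(10,2) = 45; P = 3/7; answer 3/7

3/7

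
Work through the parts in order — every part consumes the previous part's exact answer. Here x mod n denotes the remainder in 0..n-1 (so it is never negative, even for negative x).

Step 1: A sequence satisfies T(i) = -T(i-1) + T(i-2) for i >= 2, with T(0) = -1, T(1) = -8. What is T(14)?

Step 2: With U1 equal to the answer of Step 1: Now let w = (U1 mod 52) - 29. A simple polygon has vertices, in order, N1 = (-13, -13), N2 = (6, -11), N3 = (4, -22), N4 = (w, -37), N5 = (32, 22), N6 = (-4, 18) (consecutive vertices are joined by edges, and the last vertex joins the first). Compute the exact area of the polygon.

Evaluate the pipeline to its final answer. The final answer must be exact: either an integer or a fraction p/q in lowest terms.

Step 1: T(2) = -1*(-8) + 1*(-1) = 7; iterating: T(2)=7, T(3)=-15, T(4)=22, T(5)=-37, T(6)=59, T(7)=-96, T(8)=155, T(9)=-251, T(10)=406, T(11)=-657, T(12)=1063, T(13)=-1720, T(14)=2783; answer 2783
Step 2: U1 = 2783; w = -2; cross terms: (-13*-11 - 6*-13)=221, (6*-22 - 4*-11)=-88, (4*-37 - -2*-22)=-192, (-2*22 - 32*-37)=1140, (32*18 - -4*22)=664, (-4*-13 - -13*18)=286; twice the area = |2031| = 2031; area = 2031/2; answer 2031/2

2031/2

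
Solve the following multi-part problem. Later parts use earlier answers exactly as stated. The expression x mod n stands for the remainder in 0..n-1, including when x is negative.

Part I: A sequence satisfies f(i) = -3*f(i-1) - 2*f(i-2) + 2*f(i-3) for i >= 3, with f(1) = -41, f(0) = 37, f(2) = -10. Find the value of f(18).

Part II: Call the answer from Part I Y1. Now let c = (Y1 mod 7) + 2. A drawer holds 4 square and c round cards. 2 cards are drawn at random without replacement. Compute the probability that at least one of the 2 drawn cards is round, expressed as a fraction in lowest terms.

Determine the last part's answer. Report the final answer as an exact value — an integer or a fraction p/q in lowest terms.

5/6

Part I: f(3) = -3*(-10) - 2*(-41) + 2*(37) = 186; iterating: f(3)=186, f(4)=-620, f(5)=1468, f(6)=-2792, f(7)=4200, f(8)=-4080, f(9)=-1744, f(10)=21792, f(11)=-70048, f(12)=163072, f(13)=-305536, f(14)=450368, f(15)=-413888, f(16)=-270144, f(17)=2538944, f(18)=-7904320; answer -7904320
Part II: Y1 = -7904320; c = 5; total draws C(9,2) = 36; complement C(4,2) = 6; favorable 36 - 6 = 30; P = 5/6; answer 5/6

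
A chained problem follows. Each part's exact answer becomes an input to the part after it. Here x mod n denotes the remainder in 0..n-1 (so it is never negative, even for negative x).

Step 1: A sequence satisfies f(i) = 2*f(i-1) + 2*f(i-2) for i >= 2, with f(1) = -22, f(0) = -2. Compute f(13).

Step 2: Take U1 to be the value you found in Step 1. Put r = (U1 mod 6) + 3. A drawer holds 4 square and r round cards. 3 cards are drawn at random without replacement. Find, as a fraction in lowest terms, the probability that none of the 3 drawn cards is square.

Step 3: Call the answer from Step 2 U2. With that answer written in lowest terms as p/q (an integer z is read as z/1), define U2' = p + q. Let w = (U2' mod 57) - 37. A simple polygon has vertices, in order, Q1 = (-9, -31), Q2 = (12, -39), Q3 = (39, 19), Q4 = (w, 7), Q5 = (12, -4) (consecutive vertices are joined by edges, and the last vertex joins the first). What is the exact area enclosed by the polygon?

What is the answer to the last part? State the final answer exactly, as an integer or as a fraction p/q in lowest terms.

2023/2

Step 1: f(2) = 2*(-22) + 2*(-2) = -48; iterating: f(2)=-48, f(3)=-140, f(4)=-376, f(5)=-1032, f(6)=-2816, f(7)=-7696, f(8)=-21024, f(9)=-57440, f(10)=-156928, f(11)=-428736, f(12)=-1171328, f(13)=-3200128; answer -3200128
Step 2: U1 = -3200128; r = 5; total draws C(9,3) = 84; favorable C(5,3) = 10; P = 5/42; answer 5/42
Step 3: U2 = 5/42; threaded value p + q = 47; w = 10; cross terms: (-9*-39 - 12*-31)=723, (12*19 - 39*-39)=1749, (39*7 - 10*19)=83, (10*-4 - 12*7)=-124, (12*-31 - -9*-4)=-408; twice the area = |2023| = 2023; area = 2023/2; answer 2023/2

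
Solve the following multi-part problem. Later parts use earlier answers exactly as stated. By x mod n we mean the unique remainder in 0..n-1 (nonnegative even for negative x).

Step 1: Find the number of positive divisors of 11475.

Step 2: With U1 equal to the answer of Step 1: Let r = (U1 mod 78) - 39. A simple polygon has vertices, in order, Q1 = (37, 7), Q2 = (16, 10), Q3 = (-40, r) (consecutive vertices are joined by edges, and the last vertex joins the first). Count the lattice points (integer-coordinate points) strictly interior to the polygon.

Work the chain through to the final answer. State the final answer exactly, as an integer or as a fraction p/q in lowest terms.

Step 1: 11475 = 3^3 * 5^2 * 17; number of divisors = (3+1) * (2+1) * (1+1) = 24; answer 24
Step 2: U1 = 24; r = -15; cross terms: (37*10 - 16*7)=258, (16*-15 - -40*10)=160, (-40*7 - 37*-15)=275; twice the area = |693| = 693; area = 693/2; boundary points = 3 + 1 + 11 = 15; strictly interior points = area - boundary/2 + 1 = 340; answer 340

340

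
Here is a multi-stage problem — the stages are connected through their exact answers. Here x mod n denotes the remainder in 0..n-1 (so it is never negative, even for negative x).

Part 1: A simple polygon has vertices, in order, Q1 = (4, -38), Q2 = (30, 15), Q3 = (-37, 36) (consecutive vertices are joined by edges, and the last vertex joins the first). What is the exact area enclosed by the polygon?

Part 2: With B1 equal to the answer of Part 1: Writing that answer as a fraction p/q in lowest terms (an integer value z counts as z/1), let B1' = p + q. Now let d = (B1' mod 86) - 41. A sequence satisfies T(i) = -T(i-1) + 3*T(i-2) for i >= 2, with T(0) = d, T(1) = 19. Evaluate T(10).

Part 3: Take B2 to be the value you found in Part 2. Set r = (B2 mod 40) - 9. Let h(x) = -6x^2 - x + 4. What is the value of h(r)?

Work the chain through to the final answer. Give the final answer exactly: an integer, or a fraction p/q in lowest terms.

-206

Part 1: cross terms: (4*15 - 30*-38)=1200, (30*36 - -37*15)=1635, (-37*-38 - 4*36)=1262; twice the area = |4097| = 4097; area = 4097/2; answer 4097/2
Part 2: B1 = 4097/2; threaded value p + q = 4099; d = 16; T(2) = -1*(19) + 3*(16) = 29; iterating: T(2)=29, T(3)=28, T(4)=59, T(5)=25, T(6)=152, T(7)=-77, T(8)=533, T(9)=-764, T(10)=2363; answer 2363
Part 3: B2 = 2363; r = -6; -6*(-6)^2 - 1*(-6)^1 + 4 = (-216) + (6) + (4) = -206; answer -206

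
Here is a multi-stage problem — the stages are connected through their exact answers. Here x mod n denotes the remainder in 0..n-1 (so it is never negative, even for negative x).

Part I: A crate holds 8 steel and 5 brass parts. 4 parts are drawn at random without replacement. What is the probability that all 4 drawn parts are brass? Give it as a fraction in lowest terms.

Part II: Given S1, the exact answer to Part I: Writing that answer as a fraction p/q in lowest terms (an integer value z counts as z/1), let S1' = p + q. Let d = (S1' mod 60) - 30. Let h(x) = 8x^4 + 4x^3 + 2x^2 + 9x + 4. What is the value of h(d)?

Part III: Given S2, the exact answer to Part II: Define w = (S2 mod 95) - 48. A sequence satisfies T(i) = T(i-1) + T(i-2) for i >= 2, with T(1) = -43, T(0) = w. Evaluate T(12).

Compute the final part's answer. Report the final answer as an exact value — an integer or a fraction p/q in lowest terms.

Part I: total draws C(13,4) = 715; favorable C(5,4) = 5; P = 1/143; answer 1/143
Part II: S1 = 1/143; threaded value p + q = 144; d = -6; 8*(-6)^4 + 4*(-6)^3 + 2*(-6)^2 + 9*(-6)^1 + 4 = (10368) + (-864) + (72) + (-54) + (4) = 9526; answer 9526
Part III: S2 = 9526; w = -22; T(2) = 1*(-43) + 1*(-22) = -65; iterating: T(2)=-65, T(3)=-108, T(4)=-173, T(5)=-281, T(6)=-454, T(7)=-735, T(8)=-1189, T(9)=-1924, T(10)=-3113, T(11)=-5037, T(12)=-8150; answer -8150

-8150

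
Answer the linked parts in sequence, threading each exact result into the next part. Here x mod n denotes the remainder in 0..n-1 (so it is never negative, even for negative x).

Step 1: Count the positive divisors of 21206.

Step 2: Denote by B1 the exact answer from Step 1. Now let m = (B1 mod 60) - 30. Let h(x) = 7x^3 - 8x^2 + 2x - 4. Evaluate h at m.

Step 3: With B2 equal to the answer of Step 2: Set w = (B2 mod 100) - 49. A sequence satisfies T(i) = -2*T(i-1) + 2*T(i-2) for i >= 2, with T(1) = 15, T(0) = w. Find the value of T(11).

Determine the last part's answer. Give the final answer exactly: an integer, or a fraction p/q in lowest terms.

Step 1: 21206 = 2 * 23 * 461; number of divisors = (1+1) * (1+1) * (1+1) = 8; answer 8
Step 2: B1 = 8; m = -22; 7*(-22)^3 - 8*(-22)^2 + 2*(-22)^1 - 4 = (-74536) + (-3872) + (-44) + (-4) = -78456; answer -78456
Step 3: B2 = -78456; w = -5; T(2) = -2*(15) + 2*(-5) = -40; iterating: T(2)=-40, T(3)=110, T(4)=-300, T(5)=820, T(6)=-2240, T(7)=6120, T(8)=-16720, T(9)=45680, T(10)=-124800, T(11)=340960; answer 340960

340960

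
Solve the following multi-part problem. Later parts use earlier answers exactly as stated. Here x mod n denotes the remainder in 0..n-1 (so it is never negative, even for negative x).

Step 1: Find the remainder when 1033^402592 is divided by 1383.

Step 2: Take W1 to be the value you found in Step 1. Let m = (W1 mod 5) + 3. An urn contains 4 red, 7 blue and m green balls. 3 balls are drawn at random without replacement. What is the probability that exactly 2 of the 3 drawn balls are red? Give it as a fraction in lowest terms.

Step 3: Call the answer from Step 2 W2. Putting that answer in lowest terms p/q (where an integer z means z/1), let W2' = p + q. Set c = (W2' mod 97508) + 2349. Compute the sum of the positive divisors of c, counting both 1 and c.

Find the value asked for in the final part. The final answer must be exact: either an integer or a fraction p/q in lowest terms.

Step 1: squarings mod 1383: 1033^1=1033, 1033^2=796, 1033^4=202, 1033^8=697, 1033^16=376, 1033^32=310, 1033^64=673, 1033^128=688, 1033^256=358, 1033^512=928, 1033^1024=958, 1033^2048=835, 1033^4096=193, 1033^8192=1291, 1033^16384=166, 1033^32768=1279, 1033^65536=1135, 1033^131072=652, 1033^262144=523; 1033^402592 = 1033^32 * 1033^128 * 1033^1024 * 1033^8192 * 1033^131072 * 1033^262144 = 88 (mod 1383); answer 88
Step 2: W1 = 88; m = 6; total draws C(17,3) = 680; favorable C(4,2)*C(13,1) = 78; P = 39/340; answer 39/340
Step 3: W2 = 39/340; threaded value p + q = 379; c = 2728; 2728 = 2^3 * 11 * 31; sigma = (1 + 2 + 4 + 8) * (1 + 11) * (1 + 31) = 15 * 12 * 32 = 5760; answer 5760

5760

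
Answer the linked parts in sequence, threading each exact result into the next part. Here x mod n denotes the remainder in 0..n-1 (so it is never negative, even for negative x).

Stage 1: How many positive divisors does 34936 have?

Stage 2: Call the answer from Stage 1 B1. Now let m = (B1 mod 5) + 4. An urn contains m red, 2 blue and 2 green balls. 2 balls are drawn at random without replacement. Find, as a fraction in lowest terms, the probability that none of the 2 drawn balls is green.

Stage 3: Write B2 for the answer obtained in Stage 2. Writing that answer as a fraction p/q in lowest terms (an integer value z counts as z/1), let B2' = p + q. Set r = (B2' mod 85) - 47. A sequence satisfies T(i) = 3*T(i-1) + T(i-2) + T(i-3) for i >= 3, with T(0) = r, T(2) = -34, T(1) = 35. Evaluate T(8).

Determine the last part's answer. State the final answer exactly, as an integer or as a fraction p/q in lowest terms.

-37996

Stage 1: 34936 = 2^3 * 11 * 397; number of divisors = (3+1) * (1+1) * (1+1) = 16; answer 16
Stage 2: B1 = 16; m = 5; total draws C(9,2) = 36; favorable C(7,2) = 21; P = 7/12; answer 7/12
Stage 3: B2 = 7/12; threaded value p + q = 19; r = -28; T(3) = 3*(-34) + 1*(35) + 1*(-28) = -95; iterating: T(3)=-95, T(4)=-284, T(5)=-981, T(6)=-3322, T(7)=-11231, T(8)=-37996; answer -37996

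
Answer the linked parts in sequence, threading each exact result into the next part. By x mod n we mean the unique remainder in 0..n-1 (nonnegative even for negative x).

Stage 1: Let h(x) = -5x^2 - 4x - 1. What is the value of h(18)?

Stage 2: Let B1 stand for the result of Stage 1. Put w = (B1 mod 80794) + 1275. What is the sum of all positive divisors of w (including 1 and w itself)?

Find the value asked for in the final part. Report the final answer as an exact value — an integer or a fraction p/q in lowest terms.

Stage 1: -5*(18)^2 - 4*(18)^1 - 1 = (-1620) + (-72) + (-1) = -1693; answer -1693
Stage 2: B1 = -1693; w = 80376; 80376 = 2^3 * 3 * 17 * 197; sigma = (1 + 2 + 4 + 8) * (1 + 3) * (1 + 17) * (1 + 197) = 15 * 4 * 18 * 198 = 213840; answer 213840

213840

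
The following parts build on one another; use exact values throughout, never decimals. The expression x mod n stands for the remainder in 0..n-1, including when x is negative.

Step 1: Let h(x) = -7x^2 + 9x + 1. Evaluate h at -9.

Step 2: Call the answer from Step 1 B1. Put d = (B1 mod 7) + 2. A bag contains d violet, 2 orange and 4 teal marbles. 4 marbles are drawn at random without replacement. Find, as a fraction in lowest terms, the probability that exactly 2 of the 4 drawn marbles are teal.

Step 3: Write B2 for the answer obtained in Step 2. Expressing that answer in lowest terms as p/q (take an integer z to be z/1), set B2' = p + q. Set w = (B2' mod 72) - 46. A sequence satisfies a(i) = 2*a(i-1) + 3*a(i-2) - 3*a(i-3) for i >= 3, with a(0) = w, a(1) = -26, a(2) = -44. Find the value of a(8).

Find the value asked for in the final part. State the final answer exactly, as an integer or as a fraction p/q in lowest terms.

-5906

Step 1: -7*(-9)^2 + 9*(-9)^1 + 1 = (-567) + (-81) + (1) = -647; answer -647
Step 2: B1 = -647; d = 6; total draws C(12,4) = 495; favorable C(4,2)*C(8,2) = 168; P = 56/165; answer 56/165
Step 3: B2 = 56/165; threaded value p + q = 221; w = -41; a(3) = 2*(-44) + 3*(-26) - 3*(-41) = -43; iterating: a(3)=-43, a(4)=-140, a(5)=-277, a(6)=-845, a(7)=-2101, a(8)=-5906; answer -5906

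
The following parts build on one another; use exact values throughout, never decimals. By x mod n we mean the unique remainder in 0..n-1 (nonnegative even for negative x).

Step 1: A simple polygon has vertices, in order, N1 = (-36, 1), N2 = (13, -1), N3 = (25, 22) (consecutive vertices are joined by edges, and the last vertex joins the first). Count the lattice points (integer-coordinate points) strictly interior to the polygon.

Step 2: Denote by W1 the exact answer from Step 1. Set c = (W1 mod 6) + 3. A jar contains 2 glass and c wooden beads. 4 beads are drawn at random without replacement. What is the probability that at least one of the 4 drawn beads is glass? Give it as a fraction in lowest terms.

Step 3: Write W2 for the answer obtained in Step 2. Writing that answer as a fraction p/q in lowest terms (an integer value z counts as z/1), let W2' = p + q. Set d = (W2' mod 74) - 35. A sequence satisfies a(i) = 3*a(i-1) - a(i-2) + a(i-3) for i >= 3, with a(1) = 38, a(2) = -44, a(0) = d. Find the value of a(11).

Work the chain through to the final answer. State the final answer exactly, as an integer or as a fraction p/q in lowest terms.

-632120

Step 1: cross terms: (-36*-1 - 13*1)=23, (13*22 - 25*-1)=311, (25*1 - -36*22)=817; twice the area = |1151| = 1151; area = 1151/2; boundary points = 1 + 1 + 1 = 3; strictly interior points = area - boundary/2 + 1 = 575; answer 575
Step 2: W1 = 575; c = 8; total draws C(10,4) = 210; complement C(8,4) = 70; favorable 210 - 70 = 140; P = 2/3; answer 2/3
Step 3: W2 = 2/3; threaded value p + q = 5; d = -30; a(3) = 3*(-44) - 1*(38) + 1*(-30) = -200; iterating: a(3)=-200, a(4)=-518, a(5)=-1398, a(6)=-3876, a(7)=-10748, a(8)=-29766, a(9)=-82426, a(10)=-228260, a(11)=-632120; answer -632120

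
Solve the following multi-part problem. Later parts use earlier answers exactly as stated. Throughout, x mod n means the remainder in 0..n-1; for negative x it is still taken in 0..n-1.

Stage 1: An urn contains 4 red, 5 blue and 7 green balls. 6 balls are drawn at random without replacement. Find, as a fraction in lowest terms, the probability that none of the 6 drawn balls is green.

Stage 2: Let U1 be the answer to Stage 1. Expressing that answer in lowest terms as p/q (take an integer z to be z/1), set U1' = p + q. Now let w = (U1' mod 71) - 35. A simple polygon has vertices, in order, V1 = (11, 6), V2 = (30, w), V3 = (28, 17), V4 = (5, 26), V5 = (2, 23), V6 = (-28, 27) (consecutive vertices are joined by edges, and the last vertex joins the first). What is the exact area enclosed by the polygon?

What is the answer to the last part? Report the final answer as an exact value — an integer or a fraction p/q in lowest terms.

1779/2

Stage 1: total draws C(16,6) = 8008; favorable C(9,6) = 84; P = 3/286; answer 3/286
Stage 2: U1 = 3/286; threaded value p + q = 289; w = -30; cross terms: (11*-30 - 30*6)=-510, (30*17 - 28*-30)=1350, (28*26 - 5*17)=643, (5*23 - 2*26)=63, (2*27 - -28*23)=698, (-28*6 - 11*27)=-465; twice the area = |1779| = 1779; area = 1779/2; answer 1779/2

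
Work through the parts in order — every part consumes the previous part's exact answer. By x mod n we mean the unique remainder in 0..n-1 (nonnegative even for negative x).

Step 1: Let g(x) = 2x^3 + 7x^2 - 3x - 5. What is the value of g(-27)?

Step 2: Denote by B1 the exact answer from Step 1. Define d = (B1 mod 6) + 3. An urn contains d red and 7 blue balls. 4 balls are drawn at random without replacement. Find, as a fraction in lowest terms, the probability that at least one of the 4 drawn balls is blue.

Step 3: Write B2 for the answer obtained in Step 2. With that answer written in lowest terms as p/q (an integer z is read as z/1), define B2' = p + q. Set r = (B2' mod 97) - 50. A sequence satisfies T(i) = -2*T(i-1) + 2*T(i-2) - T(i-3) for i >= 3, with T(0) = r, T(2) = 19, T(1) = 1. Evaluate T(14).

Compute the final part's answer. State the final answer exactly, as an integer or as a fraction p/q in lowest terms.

5493251

Step 1: 2*(-27)^3 + 7*(-27)^2 - 3*(-27)^1 - 5 = (-39366) + (5103) + (81) + (-5) = -34187; answer -34187
Step 2: B1 = -34187; d = 4; total draws C(11,4) = 330; complement C(4,4) = 1; favorable 330 - 1 = 329; P = 329/330; answer 329/330
Step 3: B2 = 329/330; threaded value p + q = 659; r = 27; T(3) = -2*(19) + 2*(1) - 1*(27) = -63; iterating: T(3)=-63, T(4)=163, T(5)=-471, T(6)=1331, T(7)=-3767, T(8)=10667, T(9)=-30199, T(10)=85499, T(11)=-242063, T(12)=685323, T(13)=-1940271, T(14)=5493251; answer 5493251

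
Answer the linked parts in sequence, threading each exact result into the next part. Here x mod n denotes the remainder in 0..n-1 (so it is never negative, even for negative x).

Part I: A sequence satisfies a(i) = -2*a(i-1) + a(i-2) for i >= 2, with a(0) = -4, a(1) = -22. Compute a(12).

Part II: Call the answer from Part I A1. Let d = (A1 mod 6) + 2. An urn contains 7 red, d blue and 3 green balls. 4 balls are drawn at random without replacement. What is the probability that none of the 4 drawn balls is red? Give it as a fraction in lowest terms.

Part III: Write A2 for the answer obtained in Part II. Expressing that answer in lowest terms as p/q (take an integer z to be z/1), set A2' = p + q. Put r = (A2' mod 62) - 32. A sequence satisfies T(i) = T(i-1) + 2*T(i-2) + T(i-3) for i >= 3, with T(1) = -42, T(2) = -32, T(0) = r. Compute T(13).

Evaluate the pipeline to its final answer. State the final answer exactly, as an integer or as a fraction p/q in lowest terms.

-241908

Part I: a(2) = -2*(-22) + 1*(-4) = 40; iterating: a(2)=40, a(3)=-102, a(4)=244, a(5)=-590, a(6)=1424, a(7)=-3438, a(8)=8300, a(9)=-20038, a(10)=48376, a(11)=-116790, a(12)=281956; answer 281956
Part II: A1 = 281956; d = 6; total draws C(16,4) = 1820; favorable C(9,4) = 126; P = 9/130; answer 9/130
Part III: A2 = 9/130; threaded value p + q = 139; r = -17; T(3) = 1*(-32) + 2*(-42) + 1*(-17) = -133; iterating: T(3)=-133, T(4)=-239, T(5)=-537, T(6)=-1148, T(7)=-2461, T(8)=-5294, T(9)=-11364, T(10)=-24413, T(11)=-52435, T(12)=-112625, T(13)=-241908; answer -241908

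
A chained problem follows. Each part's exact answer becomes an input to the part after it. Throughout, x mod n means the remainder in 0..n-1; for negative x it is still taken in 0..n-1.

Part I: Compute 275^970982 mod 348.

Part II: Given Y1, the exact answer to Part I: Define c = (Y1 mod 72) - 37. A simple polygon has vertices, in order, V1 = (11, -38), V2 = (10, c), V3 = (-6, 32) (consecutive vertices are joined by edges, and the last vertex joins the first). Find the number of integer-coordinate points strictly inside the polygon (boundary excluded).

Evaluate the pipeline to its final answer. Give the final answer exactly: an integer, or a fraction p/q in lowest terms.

388

Part I: squarings mod 348: 275^1=275, 275^2=109, 275^4=49, 275^8=313, 275^16=181, 275^32=49, 275^64=313, 275^128=181, 275^256=49, 275^512=313, 275^1024=181, 275^2048=49, 275^4096=313, 275^8192=181, 275^16384=49, 275^32768=313, 275^65536=181, 275^131072=49, 275^262144=313, 275^524288=181; 275^970982 = 275^2 * 275^4 * 275^32 * 275^64 * 275^128 * 275^4096 * 275^16384 * 275^32768 * 275^131072 * 275^262144 * 275^524288 = 265 (mod 348); answer 265
Part II: Y1 = 265; c = 12; cross terms: (11*12 - 10*-38)=512, (10*32 - -6*12)=392, (-6*-38 - 11*32)=-124; twice the area = |780| = 780; area = 390; boundary points = 1 + 4 + 1 = 6; strictly interior points = area - boundary/2 + 1 = 388; answer 388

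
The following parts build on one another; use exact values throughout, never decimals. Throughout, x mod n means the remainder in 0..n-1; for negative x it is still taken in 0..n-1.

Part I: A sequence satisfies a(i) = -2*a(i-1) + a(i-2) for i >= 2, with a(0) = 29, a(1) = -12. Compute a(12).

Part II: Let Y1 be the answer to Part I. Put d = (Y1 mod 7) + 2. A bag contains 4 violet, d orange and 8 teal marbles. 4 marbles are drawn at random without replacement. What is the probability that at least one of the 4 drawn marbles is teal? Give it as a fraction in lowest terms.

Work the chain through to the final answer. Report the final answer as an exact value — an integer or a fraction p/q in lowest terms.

Part I: a(2) = -2*(-12) + 1*(29) = 53; iterating: a(2)=53, a(3)=-118, a(4)=289, a(5)=-696, a(6)=1681, a(7)=-4058, a(8)=9797, a(9)=-23652, a(10)=57101, a(11)=-137854, a(12)=332809; answer 332809
Part II: Y1 = 332809; d = 3; total draws C(15,4) = 1365; complement C(7,4) = 35; favorable 1365 - 35 = 1330; P = 38/39; answer 38/39

38/39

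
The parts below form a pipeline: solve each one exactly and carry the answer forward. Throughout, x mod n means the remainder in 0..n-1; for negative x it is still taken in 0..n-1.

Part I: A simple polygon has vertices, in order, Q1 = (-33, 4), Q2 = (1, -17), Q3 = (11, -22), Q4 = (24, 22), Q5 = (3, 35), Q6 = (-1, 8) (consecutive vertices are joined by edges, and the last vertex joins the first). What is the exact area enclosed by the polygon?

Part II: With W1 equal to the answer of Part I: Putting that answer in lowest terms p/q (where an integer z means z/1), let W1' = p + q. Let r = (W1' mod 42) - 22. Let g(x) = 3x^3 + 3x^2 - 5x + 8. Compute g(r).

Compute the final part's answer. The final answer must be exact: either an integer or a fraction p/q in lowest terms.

101

Part I: cross terms: (-33*-17 - 1*4)=557, (1*-22 - 11*-17)=165, (11*22 - 24*-22)=770, (24*35 - 3*22)=774, (3*8 - -1*35)=59, (-1*4 - -33*8)=260; twice the area = |2585| = 2585; area = 2585/2; answer 2585/2
Part II: W1 = 2585/2; threaded value p + q = 2587; r = 3; 3*(3)^3 + 3*(3)^2 - 5*(3)^1 + 8 = (81) + (27) + (-15) + (8) = 101; answer 101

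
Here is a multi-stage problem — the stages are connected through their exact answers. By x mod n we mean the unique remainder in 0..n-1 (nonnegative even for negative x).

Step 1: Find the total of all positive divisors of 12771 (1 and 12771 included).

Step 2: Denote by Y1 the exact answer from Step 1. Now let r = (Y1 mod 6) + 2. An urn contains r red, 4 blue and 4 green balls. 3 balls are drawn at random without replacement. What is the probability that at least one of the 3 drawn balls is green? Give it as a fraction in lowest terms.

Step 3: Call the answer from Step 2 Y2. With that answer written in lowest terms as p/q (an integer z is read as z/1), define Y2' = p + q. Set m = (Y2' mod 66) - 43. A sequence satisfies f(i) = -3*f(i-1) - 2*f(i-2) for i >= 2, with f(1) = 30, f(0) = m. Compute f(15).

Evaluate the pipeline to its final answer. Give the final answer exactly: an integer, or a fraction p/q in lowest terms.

-65502

Step 1: 12771 = 3^3 * 11 * 43; sigma = (1 + 3 + 9 + 27) * (1 + 11) * (1 + 43) = 40 * 12 * 44 = 21120; answer 21120
Step 2: Y1 = 21120; r = 2; total draws C(10,3) = 120; complement C(6,3) = 20; favorable 120 - 20 = 100; P = 5/6; answer 5/6
Step 3: Y2 = 5/6; threaded value p + q = 11; m = -32; f(2) = -3*(30) - 2*(-32) = -26; iterating: f(2)=-26, f(3)=18, f(4)=-2, f(5)=-30, f(6)=94, f(7)=-222, f(8)=478, f(9)=-990, f(10)=2014, f(11)=-4062, f(12)=8158, f(13)=-16350, f(14)=32734, f(15)=-65502; answer -65502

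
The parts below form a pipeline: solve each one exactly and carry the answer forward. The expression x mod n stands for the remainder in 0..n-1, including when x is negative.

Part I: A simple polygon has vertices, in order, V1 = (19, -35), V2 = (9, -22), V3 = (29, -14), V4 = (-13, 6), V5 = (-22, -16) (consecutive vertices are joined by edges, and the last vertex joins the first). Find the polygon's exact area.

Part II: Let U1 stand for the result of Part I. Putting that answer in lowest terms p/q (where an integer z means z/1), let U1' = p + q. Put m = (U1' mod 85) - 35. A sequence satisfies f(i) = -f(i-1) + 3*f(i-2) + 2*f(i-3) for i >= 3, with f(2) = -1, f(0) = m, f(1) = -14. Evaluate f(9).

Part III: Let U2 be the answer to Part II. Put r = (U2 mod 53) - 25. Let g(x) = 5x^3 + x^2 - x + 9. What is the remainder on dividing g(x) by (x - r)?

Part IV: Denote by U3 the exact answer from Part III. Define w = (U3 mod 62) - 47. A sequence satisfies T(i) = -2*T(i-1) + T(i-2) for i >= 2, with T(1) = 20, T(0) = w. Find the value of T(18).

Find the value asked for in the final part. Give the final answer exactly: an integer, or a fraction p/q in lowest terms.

-58294267

Part I: cross terms: (19*-22 - 9*-35)=-103, (9*-14 - 29*-22)=512, (29*6 - -13*-14)=-8, (-13*-16 - -22*6)=340, (-22*-35 - 19*-16)=1074; twice the area = |1815| = 1815; area = 1815/2; answer 1815/2
Part II: U1 = 1815/2; threaded value p + q = 1817; m = -3; f(3) = -1*(-1) + 3*(-14) + 2*(-3) = -47; iterating: f(3)=-47, f(4)=16, f(5)=-159, f(6)=113, f(7)=-558, f(8)=579, f(9)=-2027; answer -2027
Part III: U2 = -2027; r = 15; remainder = value at the root: 5*(15)^3 + 1*(15)^2 - 1*(15)^1 + 9 = (16875) + (225) + (-15) + (9) = 17094; answer 17094
Part IV: U3 = 17094; w = -3; T(2) = -2*(20) + 1*(-3) = -43; iterating: T(2)=-43, T(3)=106, T(4)=-255, T(5)=616, T(6)=-1487, T(7)=3590, T(8)=-8667, T(9)=20924, T(10)=-50515, T(11)=121954, T(12)=-294423, T(13)=710800, T(14)=-1716023, T(15)=4142846, T(16)=-10001715, T(17)=24146276, T(18)=-58294267; answer -58294267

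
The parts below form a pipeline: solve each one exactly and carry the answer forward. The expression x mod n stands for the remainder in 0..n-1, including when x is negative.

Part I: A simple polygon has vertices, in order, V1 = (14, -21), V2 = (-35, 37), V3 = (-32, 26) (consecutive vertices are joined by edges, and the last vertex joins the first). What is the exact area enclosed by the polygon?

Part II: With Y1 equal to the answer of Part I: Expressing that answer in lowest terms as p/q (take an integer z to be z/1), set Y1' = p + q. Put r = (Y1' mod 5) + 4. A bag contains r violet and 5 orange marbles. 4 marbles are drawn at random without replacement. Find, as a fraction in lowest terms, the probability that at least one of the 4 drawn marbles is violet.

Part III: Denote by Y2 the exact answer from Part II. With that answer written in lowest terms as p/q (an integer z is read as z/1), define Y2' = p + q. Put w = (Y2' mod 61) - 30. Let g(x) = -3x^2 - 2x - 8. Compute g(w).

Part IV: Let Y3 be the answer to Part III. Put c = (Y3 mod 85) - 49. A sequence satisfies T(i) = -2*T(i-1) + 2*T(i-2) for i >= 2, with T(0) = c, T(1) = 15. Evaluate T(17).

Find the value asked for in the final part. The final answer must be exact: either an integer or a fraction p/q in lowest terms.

-8397056

Part I: cross terms: (14*37 - -35*-21)=-217, (-35*26 - -32*37)=274, (-32*-21 - 14*26)=308; twice the area = |365| = 365; area = 365/2; answer 365/2
Part II: Y1 = 365/2; threaded value p + q = 367; r = 6; total draws C(11,4) = 330; complement C(5,4) = 5; favorable 330 - 5 = 325; P = 65/66; answer 65/66
Part III: Y2 = 65/66; threaded value p + q = 131; w = -21; -3*(-21)^2 - 2*(-21)^1 - 8 = (-1323) + (42) + (-8) = -1289; answer -1289
Part IV: Y3 = -1289; c = 22; T(2) = -2*(15) + 2*(22) = 14; iterating: T(2)=14, T(3)=2, T(4)=24, T(5)=-44, T(6)=136, T(7)=-360, T(8)=992, T(9)=-2704, T(10)=7392, T(11)=-20192, T(12)=55168, T(13)=-150720, T(14)=411776, T(15)=-1124992, T(16)=3073536, T(17)=-8397056; answer -8397056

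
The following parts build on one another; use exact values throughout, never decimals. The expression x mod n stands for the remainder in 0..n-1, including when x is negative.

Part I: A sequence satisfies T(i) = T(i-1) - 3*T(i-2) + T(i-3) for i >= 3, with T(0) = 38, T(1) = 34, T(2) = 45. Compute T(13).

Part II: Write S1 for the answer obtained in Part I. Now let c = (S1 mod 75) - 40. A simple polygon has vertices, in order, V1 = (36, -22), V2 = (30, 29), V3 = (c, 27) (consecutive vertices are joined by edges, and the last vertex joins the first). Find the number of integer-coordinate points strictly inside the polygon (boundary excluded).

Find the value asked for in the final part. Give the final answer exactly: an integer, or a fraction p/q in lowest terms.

Part I: T(3) = 1*(45) - 3*(34) + 1*(38) = -19; iterating: T(3)=-19, T(4)=-120, T(5)=-18, T(6)=323, T(7)=257, T(8)=-730, T(9)=-1178, T(10)=1269, T(11)=4073, T(12)=-912, T(13)=-11862; answer -11862
Part II: S1 = -11862; c = 23; cross terms: (36*29 - 30*-22)=1704, (30*27 - 23*29)=143, (23*-22 - 36*27)=-1478; twice the area = |369| = 369; area = 369/2; boundary points = 3 + 1 + 1 = 5; strictly interior points = area - boundary/2 + 1 = 183; answer 183

183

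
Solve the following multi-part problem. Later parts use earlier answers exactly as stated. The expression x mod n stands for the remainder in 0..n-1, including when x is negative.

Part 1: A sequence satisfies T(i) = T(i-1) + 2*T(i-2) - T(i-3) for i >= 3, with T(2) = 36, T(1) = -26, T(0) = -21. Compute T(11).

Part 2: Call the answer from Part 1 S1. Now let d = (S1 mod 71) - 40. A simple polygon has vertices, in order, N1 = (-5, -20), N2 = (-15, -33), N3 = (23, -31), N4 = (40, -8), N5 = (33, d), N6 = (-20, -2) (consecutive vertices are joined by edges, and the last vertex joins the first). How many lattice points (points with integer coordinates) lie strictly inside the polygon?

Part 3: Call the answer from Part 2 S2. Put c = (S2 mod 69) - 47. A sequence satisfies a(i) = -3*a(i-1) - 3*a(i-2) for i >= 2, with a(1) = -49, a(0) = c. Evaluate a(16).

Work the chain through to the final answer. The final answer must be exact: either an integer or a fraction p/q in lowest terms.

Part 1: T(3) = 1*(36) + 2*(-26) - 1*(-21) = 5; iterating: T(3)=5, T(4)=103, T(5)=77, T(6)=278, T(7)=329, T(8)=808, T(9)=1188, T(10)=2475, T(11)=4043; answer 4043
Part 2: S1 = 4043; d = 27; cross terms: (-5*-33 - -15*-20)=-135, (-15*-31 - 23*-33)=1224, (23*-8 - 40*-31)=1056, (40*27 - 33*-8)=1344, (33*-2 - -20*27)=474, (-20*-20 - -5*-2)=390; twice the area = |4353| = 4353; area = 4353/2; boundary points = 1 + 2 + 1 + 7 + 1 + 3 = 15; strictly interior points = area - boundary/2 + 1 = 2170; answer 2170
Part 3: S2 = 2170; c = -16; a(2) = -3*(-49) - 3*(-16) = 195; iterating: a(2)=195, a(3)=-438, a(4)=729, a(5)=-873, a(6)=432, a(7)=1323, a(8)=-5265, a(9)=11826, a(10)=-19683, a(11)=23571, a(12)=-11664, a(13)=-35721, a(14)=142155, a(15)=-319302, a(16)=531441; answer 531441

531441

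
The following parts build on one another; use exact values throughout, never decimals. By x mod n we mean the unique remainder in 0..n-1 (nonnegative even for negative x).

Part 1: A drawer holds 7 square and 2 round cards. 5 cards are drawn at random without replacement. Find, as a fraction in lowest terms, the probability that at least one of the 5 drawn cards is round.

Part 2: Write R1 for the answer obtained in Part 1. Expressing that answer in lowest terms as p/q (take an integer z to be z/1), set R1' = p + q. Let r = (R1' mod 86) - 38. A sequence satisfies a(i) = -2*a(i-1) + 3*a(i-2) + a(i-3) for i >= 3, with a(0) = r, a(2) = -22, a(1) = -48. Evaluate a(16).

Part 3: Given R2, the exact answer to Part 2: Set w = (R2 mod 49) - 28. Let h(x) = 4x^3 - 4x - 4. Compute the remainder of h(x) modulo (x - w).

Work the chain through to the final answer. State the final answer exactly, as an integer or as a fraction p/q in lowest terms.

-100

Part 1: total draws C(9,5) = 126; complement C(7,5) = 21; favorable 126 - 21 = 105; P = 5/6; answer 5/6
Part 2: R1 = 5/6; threaded value p + q = 11; r = -27; a(3) = -2*(-22) + 3*(-48) + 1*(-27) = -127; iterating: a(3)=-127, a(4)=140, a(5)=-683, a(6)=1659, a(7)=-5227, a(8)=14748, a(9)=-43518, a(10)=126053, a(11)=-367912, a(12)=1070465, a(13)=-3118613, a(14)=9080709, a(15)=-26446792, a(16)=77017098; answer 77017098
Part 3: R2 = 77017098; w = -3; remainder = value at the root: 4*(-3)^3 - 4*(-3)^1 - 4 = (-108) + (12) + (-4) = -100; answer -100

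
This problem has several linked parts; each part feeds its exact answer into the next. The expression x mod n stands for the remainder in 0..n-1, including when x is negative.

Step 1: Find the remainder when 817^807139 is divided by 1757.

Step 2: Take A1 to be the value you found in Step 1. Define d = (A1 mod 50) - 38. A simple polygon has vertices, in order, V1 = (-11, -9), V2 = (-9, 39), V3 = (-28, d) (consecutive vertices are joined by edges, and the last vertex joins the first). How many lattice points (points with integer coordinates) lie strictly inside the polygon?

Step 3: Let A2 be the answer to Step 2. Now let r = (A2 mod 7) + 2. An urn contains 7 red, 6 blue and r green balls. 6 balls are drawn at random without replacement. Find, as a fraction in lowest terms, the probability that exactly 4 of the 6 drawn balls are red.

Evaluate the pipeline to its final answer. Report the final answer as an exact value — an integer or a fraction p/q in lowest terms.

275/2652

Step 1: squarings mod 1757: 817^1=817, 817^2=1586, 817^4=1129, 817^8=816, 817^16=1710, 817^32=452, 817^64=492, 817^128=1355, 817^256=1717, 817^512=1600, 817^1024=51, 817^2048=844, 817^4096=751, 817^8192=4, 817^16384=16, 817^32768=256, 817^65536=527, 817^131072=123, 817^262144=1073, 817^524288=494; 817^807139 = 817^1 * 817^2 * 817^32 * 817^64 * 817^128 * 817^4096 * 817^16384 * 817^262144 * 817^524288 = 1496 (mod 1757); answer 1496
Step 2: A1 = 1496; d = 8; cross terms: (-11*39 - -9*-9)=-510, (-9*8 - -28*39)=1020, (-28*-9 - -11*8)=340; twice the area = |850| = 850; area = 425; boundary points = 2 + 1 + 17 = 20; strictly interior points = area - boundary/2 + 1 = 416; answer 416
Step 3: A2 = 416; r = 5; total draws C(18,6) = 18564; favorable C(7,4)*C(11,2) = 1925; P = 275/2652; answer 275/2652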